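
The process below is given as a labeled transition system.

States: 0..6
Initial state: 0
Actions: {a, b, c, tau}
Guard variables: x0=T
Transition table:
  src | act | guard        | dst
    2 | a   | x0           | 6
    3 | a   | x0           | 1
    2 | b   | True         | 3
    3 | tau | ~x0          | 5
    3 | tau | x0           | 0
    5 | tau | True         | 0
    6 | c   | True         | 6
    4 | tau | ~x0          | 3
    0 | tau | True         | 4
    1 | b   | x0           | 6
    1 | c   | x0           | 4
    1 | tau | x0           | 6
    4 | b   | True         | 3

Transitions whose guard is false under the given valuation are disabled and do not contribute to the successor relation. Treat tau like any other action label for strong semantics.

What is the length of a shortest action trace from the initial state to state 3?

Answer: 2

Trace:
Layered search for 3:
  L0 = {0}
  L1 = {4}
  L2 = {3}
depth(3)=2, e.g. tau·b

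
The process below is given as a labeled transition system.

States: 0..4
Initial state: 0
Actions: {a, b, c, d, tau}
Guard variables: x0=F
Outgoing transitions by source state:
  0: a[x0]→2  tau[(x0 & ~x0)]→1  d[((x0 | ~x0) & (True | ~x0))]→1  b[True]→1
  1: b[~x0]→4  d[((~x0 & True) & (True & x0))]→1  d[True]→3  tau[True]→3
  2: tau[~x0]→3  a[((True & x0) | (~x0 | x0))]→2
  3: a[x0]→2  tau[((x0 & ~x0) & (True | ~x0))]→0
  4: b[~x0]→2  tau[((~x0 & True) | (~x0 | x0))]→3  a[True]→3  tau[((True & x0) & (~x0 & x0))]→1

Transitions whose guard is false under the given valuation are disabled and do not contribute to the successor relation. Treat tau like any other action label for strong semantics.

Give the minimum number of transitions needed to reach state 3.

Answer: 2

Analysis:
Layered search for 3:
  Layer 0: {0}
  Layer 1: {1}
  Layer 2: {3,4}
first hit 3 at d=2 via b·d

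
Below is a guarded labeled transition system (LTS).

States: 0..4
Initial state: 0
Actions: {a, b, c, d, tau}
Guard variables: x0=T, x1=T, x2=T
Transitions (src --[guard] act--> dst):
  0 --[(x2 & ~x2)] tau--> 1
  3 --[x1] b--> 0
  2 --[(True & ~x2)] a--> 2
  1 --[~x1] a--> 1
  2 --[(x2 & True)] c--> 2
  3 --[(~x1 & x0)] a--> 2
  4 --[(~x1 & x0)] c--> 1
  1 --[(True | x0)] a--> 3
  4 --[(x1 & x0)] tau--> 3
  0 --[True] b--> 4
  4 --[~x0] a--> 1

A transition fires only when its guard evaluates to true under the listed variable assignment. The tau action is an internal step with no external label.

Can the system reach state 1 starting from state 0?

Answer: UNREACHABLE

Trace:
After dropping false guards: 5 live edges.
L0 = {0}
L1 = {4}  cumulative {0,4}
L2 = {3}  cumulative {0,3,4}
R = {0,3,4}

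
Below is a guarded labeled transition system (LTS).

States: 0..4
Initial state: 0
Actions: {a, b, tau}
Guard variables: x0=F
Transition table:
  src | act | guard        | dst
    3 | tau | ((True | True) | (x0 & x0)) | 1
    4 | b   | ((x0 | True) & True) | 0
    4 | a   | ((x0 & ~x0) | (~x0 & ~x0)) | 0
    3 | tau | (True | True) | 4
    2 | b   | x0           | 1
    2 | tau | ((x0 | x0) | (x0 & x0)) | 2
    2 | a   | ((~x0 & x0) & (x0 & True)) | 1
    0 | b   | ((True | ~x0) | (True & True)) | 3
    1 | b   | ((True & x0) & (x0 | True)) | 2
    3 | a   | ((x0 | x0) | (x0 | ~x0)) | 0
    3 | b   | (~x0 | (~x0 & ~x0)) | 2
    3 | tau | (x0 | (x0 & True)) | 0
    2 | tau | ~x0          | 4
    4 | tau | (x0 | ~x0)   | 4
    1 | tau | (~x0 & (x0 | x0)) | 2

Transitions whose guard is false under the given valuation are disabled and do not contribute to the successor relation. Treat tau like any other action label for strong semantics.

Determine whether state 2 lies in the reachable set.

9 transition(s) survive guard evaluation.
Layer 0: {0}
Layer 1: {3}  cumulative {0,3}
Layer 2: {1,2,4}  cumulative {0,1,2,3,4}
Reachable = {0,1,2,3,4}
witness 2: b·b

Answer: REACHABLE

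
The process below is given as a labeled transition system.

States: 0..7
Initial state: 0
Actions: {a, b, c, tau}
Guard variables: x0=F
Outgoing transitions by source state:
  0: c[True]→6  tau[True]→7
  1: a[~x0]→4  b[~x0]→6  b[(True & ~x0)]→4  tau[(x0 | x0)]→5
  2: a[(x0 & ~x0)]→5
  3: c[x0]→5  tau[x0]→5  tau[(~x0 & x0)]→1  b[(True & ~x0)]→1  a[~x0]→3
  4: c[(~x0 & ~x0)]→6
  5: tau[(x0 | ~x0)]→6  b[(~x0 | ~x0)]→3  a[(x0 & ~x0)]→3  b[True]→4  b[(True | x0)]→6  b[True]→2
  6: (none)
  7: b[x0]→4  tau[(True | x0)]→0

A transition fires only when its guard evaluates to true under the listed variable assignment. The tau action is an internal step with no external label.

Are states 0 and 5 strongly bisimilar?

Answer: NOT BISIMILAR

Analysis:
Bisimulation quotient by refinement:
  round 0: {{0,1,2,3,4,5,6,7}}
  round 1: {{0},{1,3},{2,6},{4},{5},{7}}
  round 2: {{0},{1},{2,6},{3},{4},{5},{7}}
stable after 3 split(s): 7 block(s)
[0]={0}  [5]={5}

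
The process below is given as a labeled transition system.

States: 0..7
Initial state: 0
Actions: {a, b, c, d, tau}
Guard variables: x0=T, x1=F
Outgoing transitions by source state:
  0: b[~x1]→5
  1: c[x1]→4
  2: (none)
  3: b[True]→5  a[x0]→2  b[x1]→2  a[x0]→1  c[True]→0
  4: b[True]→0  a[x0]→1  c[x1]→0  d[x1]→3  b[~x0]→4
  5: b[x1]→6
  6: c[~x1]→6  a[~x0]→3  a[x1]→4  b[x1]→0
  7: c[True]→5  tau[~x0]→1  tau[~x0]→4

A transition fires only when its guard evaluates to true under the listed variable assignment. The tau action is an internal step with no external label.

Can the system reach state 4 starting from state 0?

Answer: UNREACHABLE

Analysis:
9 transition(s) survive guard evaluation.
Layer 0: {0}
Layer 1: {5}  cumulative {0,5}
Reachable = {0,5}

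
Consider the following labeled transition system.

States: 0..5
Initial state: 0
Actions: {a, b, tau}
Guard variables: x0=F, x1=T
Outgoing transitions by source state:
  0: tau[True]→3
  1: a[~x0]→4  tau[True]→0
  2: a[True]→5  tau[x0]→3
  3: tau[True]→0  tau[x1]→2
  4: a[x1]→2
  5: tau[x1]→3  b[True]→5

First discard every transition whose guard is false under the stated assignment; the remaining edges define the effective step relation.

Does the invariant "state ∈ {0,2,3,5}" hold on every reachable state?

Allowed set {0,2,3,5}
R = {0,2,3,5}
  0: safe
  2: safe
  3: safe
  5: safe

Answer: INVARIANT HOLDS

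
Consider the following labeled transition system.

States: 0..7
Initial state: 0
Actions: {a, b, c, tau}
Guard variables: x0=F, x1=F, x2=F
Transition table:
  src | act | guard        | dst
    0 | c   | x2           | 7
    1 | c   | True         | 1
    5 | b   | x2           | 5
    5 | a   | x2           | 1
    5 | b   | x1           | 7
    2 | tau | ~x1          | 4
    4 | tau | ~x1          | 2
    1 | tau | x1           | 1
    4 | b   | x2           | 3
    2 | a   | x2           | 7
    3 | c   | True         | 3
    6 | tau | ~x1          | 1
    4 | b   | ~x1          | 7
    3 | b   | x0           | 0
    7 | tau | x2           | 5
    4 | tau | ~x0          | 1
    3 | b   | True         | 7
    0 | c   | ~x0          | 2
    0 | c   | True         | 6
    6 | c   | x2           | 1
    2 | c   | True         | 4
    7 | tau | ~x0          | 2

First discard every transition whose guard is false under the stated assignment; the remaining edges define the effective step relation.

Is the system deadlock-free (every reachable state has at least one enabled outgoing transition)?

Answer: DEADLOCK-FREE

Working:
R = {0,1,2,4,6,7}
  0: c→2  c→6  [deg 2]
  1: c→1  [deg 1]
  2: c→4  tau→4  [deg 2]
  4: b→7  tau→1  tau→2  [deg 3]
  6: tau→1  [deg 1]
  7: tau→2  [deg 1]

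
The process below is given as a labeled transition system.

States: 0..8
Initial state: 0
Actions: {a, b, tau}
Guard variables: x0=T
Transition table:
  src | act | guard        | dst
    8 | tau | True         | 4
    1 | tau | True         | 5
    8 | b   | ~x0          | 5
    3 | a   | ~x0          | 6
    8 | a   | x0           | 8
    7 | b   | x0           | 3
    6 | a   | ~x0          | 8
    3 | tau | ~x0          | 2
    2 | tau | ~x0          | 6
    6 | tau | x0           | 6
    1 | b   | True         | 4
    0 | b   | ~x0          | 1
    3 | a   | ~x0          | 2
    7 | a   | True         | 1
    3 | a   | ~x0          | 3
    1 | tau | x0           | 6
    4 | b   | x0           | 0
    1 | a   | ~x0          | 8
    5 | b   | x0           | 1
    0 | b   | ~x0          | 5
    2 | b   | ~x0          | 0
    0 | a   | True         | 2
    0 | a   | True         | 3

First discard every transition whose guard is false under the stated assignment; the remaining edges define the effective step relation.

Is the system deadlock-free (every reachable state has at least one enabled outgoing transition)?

Answer: DEADLOCK at state 2

Trace:
Reachable = {0,2,3}
  0: a→2  a→3  [deg 2]
  2: ∅  [no exit]
  3: ∅  [no exit]
Path to 2: a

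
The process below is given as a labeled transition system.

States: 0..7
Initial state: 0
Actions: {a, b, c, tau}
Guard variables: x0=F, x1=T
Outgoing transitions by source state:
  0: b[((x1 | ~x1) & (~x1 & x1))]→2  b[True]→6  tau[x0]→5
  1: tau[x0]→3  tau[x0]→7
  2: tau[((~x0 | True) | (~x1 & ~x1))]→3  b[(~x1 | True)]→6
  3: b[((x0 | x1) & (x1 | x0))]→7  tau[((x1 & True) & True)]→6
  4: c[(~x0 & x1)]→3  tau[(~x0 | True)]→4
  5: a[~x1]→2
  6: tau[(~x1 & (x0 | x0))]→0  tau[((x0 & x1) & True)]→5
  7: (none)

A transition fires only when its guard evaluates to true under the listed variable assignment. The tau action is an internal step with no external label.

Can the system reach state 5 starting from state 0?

Answer: UNREACHABLE

Working:
After dropping false guards: 7 live edges.
L0 = {0}
L1 = {6}  cumulative {0,6}
Reachable = {0,6}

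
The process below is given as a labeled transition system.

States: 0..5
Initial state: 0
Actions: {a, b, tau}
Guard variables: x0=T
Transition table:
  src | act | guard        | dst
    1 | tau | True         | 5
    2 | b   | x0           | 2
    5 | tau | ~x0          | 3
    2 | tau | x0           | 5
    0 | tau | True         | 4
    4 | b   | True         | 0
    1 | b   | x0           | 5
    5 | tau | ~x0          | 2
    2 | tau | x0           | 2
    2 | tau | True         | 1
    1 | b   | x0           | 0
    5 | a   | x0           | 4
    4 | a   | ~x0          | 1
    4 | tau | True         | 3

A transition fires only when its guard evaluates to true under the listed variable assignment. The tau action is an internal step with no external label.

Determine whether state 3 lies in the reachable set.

11 transition(s) survive guard evaluation.
Layer 0: {0}
Layer 1: {4}  cumulative {0,4}
Layer 2: {3}  cumulative {0,3,4}
R = {0,3,4}
Path to 3: tau·tau

Answer: REACHABLE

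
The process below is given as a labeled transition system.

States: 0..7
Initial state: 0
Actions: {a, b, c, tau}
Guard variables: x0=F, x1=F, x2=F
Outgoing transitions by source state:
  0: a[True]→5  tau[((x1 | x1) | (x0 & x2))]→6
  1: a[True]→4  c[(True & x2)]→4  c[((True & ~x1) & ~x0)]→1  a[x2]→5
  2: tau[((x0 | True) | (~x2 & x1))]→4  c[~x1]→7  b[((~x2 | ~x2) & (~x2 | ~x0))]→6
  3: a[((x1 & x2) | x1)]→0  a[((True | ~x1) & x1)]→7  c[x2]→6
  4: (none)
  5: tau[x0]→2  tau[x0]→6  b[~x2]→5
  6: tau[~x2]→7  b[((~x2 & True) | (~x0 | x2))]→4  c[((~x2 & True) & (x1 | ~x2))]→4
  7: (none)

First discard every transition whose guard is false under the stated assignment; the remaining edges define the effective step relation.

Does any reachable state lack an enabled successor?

Reachable = {0,5}
  0: a→5  [deg 1]
  5: b→5  [deg 1]

Answer: DEADLOCK-FREE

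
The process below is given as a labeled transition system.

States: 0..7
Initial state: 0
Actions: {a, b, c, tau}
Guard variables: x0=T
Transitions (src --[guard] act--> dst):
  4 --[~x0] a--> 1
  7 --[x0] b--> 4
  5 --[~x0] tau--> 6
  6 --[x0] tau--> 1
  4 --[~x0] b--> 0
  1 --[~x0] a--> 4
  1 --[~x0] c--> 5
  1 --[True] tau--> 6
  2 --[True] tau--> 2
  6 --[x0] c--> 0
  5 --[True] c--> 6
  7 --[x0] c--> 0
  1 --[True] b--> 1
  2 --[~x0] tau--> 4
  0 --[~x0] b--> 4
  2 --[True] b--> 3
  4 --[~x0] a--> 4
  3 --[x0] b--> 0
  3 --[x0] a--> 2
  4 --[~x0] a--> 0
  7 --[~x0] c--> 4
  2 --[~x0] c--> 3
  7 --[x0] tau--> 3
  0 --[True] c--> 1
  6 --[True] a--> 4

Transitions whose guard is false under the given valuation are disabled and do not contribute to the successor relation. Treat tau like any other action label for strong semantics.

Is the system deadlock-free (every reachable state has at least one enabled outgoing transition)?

Answer: DEADLOCK at state 4

Analysis:
R = {0,1,4,6}
  0: c→1  [deg 1]
  1: b→1  tau→6  [deg 2]
  4: ∅  [STUCK]
  6: a→4  c→0  tau→1  [deg 3]
witness 4: c·tau·a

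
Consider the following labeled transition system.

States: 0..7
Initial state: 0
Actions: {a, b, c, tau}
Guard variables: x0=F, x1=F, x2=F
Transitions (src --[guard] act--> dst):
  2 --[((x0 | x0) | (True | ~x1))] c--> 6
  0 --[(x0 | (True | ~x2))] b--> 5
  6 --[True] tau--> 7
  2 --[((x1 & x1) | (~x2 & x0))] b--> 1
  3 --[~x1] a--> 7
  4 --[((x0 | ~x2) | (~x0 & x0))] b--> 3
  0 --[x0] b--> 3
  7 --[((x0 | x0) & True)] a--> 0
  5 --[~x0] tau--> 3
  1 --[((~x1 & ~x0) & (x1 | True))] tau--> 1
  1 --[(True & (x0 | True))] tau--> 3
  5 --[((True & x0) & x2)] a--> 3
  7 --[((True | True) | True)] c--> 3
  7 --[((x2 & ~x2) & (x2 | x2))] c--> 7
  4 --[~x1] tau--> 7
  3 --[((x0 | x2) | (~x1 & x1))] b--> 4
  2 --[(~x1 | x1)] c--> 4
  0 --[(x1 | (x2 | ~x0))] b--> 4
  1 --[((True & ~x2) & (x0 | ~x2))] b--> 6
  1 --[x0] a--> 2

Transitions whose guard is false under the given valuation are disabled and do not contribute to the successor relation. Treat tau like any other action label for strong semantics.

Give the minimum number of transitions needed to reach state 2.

Layered search for 2:
  L0 = {0}
  L1 = {4,5}
  L2 = {3,7}
2 never appears.

Answer: UNREACHABLE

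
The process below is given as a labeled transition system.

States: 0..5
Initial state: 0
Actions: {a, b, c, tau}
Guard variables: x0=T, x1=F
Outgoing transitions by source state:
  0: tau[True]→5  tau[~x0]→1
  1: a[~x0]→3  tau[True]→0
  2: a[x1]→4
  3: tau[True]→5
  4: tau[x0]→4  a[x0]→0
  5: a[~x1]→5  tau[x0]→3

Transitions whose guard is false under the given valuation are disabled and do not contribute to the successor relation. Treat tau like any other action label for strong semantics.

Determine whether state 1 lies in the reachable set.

Answer: UNREACHABLE

Analysis:
Guard filter leaves 7 enabled edge(s).
Layer 0: {0}
Layer 1: {5}  cumulative {0,5}
Layer 2: {3}  cumulative {0,3,5}
Reach set: {0,3,5}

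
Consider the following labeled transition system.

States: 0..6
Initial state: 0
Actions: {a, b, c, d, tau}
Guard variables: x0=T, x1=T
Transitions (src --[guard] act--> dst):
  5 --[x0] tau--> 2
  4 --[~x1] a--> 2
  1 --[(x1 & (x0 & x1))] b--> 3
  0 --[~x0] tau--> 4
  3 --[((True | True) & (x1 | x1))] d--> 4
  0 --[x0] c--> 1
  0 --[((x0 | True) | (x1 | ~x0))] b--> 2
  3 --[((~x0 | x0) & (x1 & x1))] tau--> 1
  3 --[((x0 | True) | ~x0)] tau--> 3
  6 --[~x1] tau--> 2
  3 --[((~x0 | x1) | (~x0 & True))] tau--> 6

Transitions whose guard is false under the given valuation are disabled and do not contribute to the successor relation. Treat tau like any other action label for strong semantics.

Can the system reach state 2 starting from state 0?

Answer: REACHABLE

Working:
After dropping false guards: 8 live edges.
L0 = {0}
L1 = {1,2}  cumulative {0,1,2}
L2 = {3}  cumulative {0,1,2,3}
L3 = {4,6}  cumulative {0,1,2,3,4,6}
R = {0,1,2,3,4,6}
witness 2: b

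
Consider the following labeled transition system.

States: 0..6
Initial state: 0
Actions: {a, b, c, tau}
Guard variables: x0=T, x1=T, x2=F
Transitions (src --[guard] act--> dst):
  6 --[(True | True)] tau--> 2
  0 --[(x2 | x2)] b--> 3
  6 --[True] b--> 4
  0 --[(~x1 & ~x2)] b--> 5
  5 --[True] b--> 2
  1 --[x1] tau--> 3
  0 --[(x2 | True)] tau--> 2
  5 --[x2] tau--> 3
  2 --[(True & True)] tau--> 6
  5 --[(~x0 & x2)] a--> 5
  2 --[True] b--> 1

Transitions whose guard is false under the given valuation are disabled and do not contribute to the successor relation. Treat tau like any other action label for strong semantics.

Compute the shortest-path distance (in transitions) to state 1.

BFS to 1:
  Layer 0: {0}
  Layer 1: {2}
  Layer 2: {1,6}
depth(1)=2, e.g. tau·b

Answer: 2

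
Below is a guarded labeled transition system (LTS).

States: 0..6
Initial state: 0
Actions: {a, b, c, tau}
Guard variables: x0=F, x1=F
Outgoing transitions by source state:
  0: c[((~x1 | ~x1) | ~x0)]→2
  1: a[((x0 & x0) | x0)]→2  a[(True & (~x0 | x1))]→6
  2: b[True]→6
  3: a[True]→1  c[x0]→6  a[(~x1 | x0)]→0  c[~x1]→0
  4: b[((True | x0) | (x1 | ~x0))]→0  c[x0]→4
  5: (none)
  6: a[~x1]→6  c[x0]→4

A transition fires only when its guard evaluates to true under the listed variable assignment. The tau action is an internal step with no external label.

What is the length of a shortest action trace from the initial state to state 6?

Layered search for 6:
  depth 0: {0}
  depth 1: {2}
  depth 2: {6}
first hit 6 at d=2 via c·b

Answer: 2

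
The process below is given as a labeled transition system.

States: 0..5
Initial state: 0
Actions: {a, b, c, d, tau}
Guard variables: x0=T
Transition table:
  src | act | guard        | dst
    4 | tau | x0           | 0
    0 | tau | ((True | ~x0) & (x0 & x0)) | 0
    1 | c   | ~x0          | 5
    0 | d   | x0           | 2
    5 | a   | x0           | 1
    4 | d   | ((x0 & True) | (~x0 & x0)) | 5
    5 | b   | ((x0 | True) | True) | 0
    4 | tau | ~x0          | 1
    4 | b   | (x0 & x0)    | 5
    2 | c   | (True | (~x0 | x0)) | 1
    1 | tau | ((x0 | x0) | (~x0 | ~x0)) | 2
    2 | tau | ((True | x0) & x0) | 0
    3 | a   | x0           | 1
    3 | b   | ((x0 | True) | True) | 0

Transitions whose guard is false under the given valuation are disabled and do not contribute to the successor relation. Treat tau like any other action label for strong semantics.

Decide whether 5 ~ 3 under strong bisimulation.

Answer: BISIMILAR

Working:
Compute ~ classes (split until stable):
  round 0: {{0,1,2,3,4,5}}
  round 1: {{0},{1},{2},{3,5},{4}}
Fixed point at round 2; 5 class(es).
5∈{3,5}, 3∈{3,5}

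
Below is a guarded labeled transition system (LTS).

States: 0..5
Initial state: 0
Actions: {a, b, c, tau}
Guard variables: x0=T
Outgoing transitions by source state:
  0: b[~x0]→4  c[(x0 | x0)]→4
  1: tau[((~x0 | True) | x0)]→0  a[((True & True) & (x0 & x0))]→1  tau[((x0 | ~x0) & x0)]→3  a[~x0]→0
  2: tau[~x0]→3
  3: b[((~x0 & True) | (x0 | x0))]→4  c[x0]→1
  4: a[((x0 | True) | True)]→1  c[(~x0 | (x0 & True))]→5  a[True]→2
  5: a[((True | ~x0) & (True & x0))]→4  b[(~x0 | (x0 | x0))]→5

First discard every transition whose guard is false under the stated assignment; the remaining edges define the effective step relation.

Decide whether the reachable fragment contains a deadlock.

Reach set: {0,1,2,3,4,5}
  0: c→4  [1 out]
  1: a→1  tau→0  tau→3  [3 out]
  2: ∅  [STUCK]
  3: b→4  c→1  [2 out]
  4: a→1  a→2  c→5  [3 out]
  5: a→4  b→5  [2 out]
Path to 2: c·a

Answer: DEADLOCK at state 2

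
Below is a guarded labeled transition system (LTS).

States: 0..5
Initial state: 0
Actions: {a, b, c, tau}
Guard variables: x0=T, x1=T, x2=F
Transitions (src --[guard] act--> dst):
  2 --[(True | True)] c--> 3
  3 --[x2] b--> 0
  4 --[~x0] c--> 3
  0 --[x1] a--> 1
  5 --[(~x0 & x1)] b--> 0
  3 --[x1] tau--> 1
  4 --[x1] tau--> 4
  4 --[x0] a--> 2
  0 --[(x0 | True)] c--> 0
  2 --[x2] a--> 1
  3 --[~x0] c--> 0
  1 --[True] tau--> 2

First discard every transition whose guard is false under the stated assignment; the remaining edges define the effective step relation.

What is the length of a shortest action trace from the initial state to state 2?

Layered search for 2:
  L0 = {0}
  L1 = {1}
  L2 = {2}
first hit 2 at d=2 via a·tau

Answer: 2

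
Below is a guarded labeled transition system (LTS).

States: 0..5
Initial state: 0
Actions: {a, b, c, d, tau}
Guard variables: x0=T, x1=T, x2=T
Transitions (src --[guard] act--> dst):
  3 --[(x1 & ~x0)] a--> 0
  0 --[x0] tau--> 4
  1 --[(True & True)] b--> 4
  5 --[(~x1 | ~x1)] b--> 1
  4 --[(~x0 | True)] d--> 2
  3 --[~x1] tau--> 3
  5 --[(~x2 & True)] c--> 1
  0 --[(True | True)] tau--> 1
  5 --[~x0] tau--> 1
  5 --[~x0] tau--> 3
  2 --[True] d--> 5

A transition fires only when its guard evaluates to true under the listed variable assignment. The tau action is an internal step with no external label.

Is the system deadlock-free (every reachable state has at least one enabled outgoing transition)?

Reachable = {0,1,2,4,5}
  0: tau→1  tau→4  [deg 2]
  1: b→4  [deg 1]
  2: d→5  [deg 1]
  4: d→2  [deg 1]
  5: ∅  [no exit]
trace reaching 5: tau·d·d

Answer: DEADLOCK at state 5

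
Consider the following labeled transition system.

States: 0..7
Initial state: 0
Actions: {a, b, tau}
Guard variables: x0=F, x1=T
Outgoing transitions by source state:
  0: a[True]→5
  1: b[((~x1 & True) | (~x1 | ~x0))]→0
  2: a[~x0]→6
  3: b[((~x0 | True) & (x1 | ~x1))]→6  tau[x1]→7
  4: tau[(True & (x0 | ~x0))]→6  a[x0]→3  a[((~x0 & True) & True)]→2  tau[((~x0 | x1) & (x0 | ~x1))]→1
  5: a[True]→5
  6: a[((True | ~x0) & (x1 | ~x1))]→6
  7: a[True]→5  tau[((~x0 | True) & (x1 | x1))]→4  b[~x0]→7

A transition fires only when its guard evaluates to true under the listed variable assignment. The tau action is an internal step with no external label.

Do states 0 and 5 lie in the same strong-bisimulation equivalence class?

Answer: BISIMILAR

Analysis:
Bisimulation quotient by refinement:
  P[0] = {{0,1,2,3,4,5,6,7}}
  P[1] = {{0,2,5,6},{1},{3},{4},{7}}
stable after 2 split(s): 5 block(s)
0∈{0,2,5,6}, 5∈{0,2,5,6}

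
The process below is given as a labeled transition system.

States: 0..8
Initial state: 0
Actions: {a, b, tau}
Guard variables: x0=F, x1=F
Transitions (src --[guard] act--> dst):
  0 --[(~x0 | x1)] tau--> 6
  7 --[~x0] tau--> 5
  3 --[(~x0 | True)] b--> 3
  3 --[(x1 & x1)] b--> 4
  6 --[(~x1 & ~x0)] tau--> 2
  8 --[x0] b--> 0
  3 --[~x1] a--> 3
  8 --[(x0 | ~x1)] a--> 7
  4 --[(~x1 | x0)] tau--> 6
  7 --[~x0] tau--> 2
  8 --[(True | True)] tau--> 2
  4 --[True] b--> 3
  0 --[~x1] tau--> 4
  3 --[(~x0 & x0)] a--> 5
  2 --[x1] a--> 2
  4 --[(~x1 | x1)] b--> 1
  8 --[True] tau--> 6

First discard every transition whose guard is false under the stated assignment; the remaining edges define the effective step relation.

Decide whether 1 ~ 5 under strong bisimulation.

Bisimulation quotient by refinement:
  P[0] = {{0,1,2,3,4,5,6,7,8}}
  P[1] = {{0,6,7},{1,2,5},{3},{4},{8}}
  P[2] = {{0},{1,2,5},{3},{4},{6,7},{8}}
stable after 3 split(s): 6 block(s)
[1]={1,2,5}  [5]={1,2,5}

Answer: BISIMILAR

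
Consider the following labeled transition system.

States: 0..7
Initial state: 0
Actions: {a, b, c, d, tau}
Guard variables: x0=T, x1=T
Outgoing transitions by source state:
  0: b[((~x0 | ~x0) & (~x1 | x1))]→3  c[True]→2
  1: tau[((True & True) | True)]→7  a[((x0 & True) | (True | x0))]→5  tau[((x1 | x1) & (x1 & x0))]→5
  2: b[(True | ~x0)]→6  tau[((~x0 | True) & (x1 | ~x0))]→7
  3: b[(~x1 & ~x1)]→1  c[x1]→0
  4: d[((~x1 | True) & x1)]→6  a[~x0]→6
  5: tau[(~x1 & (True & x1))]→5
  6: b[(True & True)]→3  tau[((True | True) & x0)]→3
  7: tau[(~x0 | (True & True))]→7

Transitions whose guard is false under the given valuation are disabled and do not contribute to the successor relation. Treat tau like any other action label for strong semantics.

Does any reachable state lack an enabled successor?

Reach set: {0,2,3,6,7}
  0: c→2  [deg 1]
  2: b→6  tau→7  [deg 2]
  3: c→0  [deg 1]
  6: b→3  tau→3  [deg 2]
  7: tau→7  [deg 1]

Answer: DEADLOCK-FREE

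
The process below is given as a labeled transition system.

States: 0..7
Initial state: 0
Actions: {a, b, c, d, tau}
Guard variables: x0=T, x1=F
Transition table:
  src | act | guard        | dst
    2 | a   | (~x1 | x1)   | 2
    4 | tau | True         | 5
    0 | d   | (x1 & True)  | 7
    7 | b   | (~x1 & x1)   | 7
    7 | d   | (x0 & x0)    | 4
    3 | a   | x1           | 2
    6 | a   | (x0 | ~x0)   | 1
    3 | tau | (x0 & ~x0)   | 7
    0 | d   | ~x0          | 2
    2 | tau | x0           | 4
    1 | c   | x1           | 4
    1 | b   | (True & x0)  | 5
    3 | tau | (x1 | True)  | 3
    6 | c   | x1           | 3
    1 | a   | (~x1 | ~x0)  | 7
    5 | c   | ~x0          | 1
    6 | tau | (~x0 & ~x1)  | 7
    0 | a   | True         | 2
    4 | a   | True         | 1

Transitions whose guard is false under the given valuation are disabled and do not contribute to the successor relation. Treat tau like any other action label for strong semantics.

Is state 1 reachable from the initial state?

Guard filter leaves 10 enabled edge(s).
Layer 0: {0}
Layer 1: {2}  total {0,2}
Layer 2: {4}  total {0,2,4}
Layer 3: {1,5}  total {0,1,2,4,5}
Layer 4: {7}  total {0,1,2,4,5,7}
Reachable = {0,1,2,4,5,7}
witness 1: a·tau·a

Answer: REACHABLE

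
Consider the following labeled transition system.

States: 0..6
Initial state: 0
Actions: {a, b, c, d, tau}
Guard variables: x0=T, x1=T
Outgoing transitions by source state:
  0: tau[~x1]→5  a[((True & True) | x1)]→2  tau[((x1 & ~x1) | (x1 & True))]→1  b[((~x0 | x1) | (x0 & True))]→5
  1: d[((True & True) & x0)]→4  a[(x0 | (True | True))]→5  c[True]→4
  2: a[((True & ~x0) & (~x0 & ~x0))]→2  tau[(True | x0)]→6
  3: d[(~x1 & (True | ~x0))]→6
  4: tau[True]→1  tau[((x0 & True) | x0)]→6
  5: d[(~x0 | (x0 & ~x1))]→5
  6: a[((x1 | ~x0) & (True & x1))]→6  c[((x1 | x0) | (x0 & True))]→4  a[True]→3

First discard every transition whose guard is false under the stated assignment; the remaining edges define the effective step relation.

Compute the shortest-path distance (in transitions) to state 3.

BFS to 3:
  Layer 0: {0}
  Layer 1: {1,2,5}
  Layer 2: {4,6}
  Layer 3: {3}
depth(3)=3, e.g. a·tau·a

Answer: 3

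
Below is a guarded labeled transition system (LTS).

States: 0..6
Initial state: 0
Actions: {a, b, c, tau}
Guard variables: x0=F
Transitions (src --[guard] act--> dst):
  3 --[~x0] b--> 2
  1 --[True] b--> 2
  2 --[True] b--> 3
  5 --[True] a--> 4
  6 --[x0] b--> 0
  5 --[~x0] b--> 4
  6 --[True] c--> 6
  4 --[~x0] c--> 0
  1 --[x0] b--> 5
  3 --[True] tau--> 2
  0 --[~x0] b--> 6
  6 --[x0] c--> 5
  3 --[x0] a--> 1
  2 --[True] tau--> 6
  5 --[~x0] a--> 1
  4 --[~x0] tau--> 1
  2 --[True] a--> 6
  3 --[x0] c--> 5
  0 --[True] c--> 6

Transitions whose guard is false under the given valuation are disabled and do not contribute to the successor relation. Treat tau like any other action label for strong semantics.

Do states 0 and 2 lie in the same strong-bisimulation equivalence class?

Compute ~ classes (split until stable):
  π0 = {{0,1,2,3,4,5,6}}
  π1 = {{0},{1},{2},{3},{4},{5},{6}}
stable after 2 split(s): 7 block(s)
class of 0: {0}; class of 2: {2}

Answer: NOT BISIMILAR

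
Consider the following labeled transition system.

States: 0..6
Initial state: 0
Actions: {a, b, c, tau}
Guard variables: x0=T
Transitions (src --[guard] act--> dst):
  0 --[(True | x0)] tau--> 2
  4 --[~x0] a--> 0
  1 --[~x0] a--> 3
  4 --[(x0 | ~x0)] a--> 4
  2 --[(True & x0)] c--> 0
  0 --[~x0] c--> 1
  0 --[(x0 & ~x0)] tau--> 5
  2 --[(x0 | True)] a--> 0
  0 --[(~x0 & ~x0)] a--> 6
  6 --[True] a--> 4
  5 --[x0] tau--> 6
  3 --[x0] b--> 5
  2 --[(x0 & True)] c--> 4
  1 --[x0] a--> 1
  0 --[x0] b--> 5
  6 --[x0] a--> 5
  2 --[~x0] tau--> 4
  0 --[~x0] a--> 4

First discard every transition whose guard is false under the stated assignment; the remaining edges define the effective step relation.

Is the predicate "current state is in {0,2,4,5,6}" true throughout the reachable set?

Answer: INVARIANT HOLDS

Analysis:
Inv-set: {0,2,4,5,6}
R = {0,2,4,5,6}
  0: ✓
  2: ✓
  4: ✓
  5: ✓
  6: ✓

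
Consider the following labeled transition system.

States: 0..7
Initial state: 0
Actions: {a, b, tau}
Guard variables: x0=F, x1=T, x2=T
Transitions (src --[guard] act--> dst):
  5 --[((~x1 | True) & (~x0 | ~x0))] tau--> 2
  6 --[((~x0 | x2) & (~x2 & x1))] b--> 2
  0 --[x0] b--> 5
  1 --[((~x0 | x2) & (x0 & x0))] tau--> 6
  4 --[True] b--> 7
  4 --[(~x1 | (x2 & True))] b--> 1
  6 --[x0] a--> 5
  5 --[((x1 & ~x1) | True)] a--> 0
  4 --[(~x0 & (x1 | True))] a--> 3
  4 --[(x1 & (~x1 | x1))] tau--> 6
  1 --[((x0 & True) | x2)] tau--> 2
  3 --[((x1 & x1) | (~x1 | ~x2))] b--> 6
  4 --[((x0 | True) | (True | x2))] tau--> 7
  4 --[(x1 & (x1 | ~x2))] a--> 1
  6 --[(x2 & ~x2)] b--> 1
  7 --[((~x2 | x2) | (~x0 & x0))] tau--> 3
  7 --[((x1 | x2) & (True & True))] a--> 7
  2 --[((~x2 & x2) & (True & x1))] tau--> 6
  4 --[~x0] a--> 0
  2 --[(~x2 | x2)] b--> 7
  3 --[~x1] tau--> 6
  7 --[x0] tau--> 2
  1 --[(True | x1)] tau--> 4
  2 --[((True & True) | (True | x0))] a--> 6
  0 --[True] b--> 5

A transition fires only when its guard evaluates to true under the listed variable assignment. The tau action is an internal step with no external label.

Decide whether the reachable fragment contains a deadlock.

Answer: DEADLOCK at state 6

Analysis:
R = {0,2,3,5,6,7}
  0: b→5  [1 out]
  2: a→6  b→7  [2 out]
  3: b→6  [1 out]
  5: a→0  tau→2  [2 out]
  6: ∅  [deadlock]
  7: a→7  tau→3  [2 out]
Path to 6: b·tau·a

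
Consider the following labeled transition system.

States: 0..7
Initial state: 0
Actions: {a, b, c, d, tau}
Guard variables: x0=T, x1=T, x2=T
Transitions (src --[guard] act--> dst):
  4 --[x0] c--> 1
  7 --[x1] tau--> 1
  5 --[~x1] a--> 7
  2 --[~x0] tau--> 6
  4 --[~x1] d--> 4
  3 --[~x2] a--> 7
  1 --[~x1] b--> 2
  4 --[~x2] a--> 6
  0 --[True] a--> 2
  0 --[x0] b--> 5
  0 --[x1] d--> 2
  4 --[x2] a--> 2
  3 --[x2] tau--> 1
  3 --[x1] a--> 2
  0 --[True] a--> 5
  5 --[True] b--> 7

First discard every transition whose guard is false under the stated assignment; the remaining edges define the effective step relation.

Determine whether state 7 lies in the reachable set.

Answer: REACHABLE

Analysis:
Guard filter leaves 10 enabled edge(s).
depth 0: {0}
depth 1: {2,5}  now seen {0,2,5}
depth 2: {7}  now seen {0,2,5,7}
depth 3: {1}  now seen {0,1,2,5,7}
Reachable = {0,1,2,5,7}
Path to 7: a·b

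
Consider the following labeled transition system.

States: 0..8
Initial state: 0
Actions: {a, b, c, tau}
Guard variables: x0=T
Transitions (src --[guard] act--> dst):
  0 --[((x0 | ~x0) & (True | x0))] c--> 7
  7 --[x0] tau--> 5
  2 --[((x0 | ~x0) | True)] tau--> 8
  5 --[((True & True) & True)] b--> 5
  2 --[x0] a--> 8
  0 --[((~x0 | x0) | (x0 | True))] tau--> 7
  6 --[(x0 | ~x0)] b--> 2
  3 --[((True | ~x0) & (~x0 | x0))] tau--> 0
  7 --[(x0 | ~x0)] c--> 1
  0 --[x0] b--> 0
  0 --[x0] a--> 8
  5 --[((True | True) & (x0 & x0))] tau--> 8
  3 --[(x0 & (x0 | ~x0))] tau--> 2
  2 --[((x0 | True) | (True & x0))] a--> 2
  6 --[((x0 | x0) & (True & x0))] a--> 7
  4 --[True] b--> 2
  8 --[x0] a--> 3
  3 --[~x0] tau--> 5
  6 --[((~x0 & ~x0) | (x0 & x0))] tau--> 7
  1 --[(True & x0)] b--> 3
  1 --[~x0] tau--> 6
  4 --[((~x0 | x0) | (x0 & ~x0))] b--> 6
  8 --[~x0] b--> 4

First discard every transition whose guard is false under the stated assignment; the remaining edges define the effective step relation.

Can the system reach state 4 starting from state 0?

20 transition(s) survive guard evaluation.
depth 0: {0}
depth 1: {7,8}  cumulative {0,7,8}
depth 2: {1,3,5}  cumulative {0,1,3,5,7,8}
depth 3: {2}  cumulative {0,1,2,3,5,7,8}
R = {0,1,2,3,5,7,8}

Answer: UNREACHABLE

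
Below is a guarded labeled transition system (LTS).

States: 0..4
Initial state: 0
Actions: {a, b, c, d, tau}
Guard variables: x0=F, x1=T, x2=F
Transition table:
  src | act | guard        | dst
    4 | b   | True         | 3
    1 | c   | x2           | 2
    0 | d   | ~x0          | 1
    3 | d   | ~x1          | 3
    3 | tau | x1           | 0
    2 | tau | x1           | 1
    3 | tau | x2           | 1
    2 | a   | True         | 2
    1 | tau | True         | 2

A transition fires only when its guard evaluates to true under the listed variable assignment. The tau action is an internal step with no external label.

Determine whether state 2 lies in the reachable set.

Guard filter leaves 6 enabled edge(s).
Layer 0: {0}
Layer 1: {1}  now seen {0,1}
Layer 2: {2}  now seen {0,1,2}
R = {0,1,2}
trace reaching 2: d·tau

Answer: REACHABLE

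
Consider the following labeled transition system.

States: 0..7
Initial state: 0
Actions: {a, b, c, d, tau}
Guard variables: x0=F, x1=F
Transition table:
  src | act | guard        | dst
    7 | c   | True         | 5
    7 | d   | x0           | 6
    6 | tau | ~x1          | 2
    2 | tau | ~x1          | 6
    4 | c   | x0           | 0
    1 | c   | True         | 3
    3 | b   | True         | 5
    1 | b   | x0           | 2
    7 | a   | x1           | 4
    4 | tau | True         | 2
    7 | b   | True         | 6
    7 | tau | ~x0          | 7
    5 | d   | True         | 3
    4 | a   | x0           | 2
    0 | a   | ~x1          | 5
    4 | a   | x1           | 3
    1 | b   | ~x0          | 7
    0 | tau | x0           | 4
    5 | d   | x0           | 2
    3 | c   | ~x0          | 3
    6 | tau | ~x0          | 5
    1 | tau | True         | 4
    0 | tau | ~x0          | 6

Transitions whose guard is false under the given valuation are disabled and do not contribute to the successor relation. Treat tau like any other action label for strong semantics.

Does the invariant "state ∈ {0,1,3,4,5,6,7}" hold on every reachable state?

Answer: INVARIANT VIOLATED at state 2

Trace:
Inv-set: {0,1,3,4,5,6,7}
R = {0,2,3,5,6}
  0: safe
  2: ✗ unsafe
  3: safe
  5: safe
  6: safe
witness against invariant: tau·tau → 2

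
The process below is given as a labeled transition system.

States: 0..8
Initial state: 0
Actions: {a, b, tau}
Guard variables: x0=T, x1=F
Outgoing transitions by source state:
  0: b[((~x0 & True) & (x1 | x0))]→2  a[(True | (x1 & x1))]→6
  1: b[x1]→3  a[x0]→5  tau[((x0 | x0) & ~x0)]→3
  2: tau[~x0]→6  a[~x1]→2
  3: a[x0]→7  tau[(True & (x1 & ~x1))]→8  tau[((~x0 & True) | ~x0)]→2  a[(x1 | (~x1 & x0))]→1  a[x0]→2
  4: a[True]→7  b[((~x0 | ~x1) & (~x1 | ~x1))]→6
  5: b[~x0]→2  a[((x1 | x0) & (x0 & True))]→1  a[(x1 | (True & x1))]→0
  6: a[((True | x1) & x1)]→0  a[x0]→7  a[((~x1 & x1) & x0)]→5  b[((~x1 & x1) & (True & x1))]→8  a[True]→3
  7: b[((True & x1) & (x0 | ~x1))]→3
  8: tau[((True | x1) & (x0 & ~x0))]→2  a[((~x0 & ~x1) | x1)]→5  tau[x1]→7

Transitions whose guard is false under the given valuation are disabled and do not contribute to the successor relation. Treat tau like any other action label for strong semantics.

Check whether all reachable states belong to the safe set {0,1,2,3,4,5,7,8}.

Answer: INVARIANT VIOLATED at state 6

Trace:
Inv-set: {0,1,2,3,4,5,7,8}
Reach set: {0,1,2,3,5,6,7}
  0: safe
  1: safe
  2: safe
  3: safe
  5: safe
  6: ✗ unsafe
  7: safe
counterexample path to 6: a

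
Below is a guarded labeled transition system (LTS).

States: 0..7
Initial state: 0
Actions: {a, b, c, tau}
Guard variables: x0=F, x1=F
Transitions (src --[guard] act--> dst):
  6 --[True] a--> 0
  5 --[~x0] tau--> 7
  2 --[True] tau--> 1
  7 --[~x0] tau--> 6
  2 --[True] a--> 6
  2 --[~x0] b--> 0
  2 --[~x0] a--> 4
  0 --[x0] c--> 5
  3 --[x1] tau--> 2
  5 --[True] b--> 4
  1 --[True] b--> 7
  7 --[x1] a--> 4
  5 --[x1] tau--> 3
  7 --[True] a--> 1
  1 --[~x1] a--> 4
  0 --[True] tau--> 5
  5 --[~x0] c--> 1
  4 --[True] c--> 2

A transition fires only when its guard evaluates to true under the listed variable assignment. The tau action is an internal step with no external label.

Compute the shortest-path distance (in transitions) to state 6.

Breadth-first toward 6:
  depth 0: {0}
  depth 1: {5}
  depth 2: {1,4,7}
  depth 3: {2,6}
6 enters at depth 3; path tau·tau·tau

Answer: 3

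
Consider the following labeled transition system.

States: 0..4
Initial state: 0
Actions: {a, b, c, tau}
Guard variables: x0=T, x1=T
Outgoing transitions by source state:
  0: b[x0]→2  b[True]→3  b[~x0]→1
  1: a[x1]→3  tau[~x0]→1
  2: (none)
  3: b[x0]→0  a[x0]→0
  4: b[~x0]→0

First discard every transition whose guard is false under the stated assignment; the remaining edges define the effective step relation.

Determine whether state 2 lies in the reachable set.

After dropping false guards: 5 live edges.
depth 0: {0}
depth 1: {2,3}  total {0,2,3}
Reach set: {0,2,3}
witness 2: b

Answer: REACHABLE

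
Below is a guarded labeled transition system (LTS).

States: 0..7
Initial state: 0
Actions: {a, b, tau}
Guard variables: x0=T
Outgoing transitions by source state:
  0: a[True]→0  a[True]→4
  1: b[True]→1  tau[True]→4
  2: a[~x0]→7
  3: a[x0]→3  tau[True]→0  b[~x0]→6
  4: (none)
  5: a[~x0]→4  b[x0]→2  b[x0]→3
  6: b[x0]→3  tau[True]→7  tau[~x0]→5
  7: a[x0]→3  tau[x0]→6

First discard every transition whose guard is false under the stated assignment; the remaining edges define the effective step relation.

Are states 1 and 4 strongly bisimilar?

Answer: NOT BISIMILAR

Trace:
Bisimulation quotient by refinement:
  π0 = {{0,1,2,3,4,5,6,7}}
  π1 = {{0},{1,6},{2,4},{3,7},{5}}
  π2 = {{0},{1},{2,4},{3},{5},{6},{7}}
7 equivalence class(es) (converged in 3)
class of 1: {1}; class of 4: {2,4}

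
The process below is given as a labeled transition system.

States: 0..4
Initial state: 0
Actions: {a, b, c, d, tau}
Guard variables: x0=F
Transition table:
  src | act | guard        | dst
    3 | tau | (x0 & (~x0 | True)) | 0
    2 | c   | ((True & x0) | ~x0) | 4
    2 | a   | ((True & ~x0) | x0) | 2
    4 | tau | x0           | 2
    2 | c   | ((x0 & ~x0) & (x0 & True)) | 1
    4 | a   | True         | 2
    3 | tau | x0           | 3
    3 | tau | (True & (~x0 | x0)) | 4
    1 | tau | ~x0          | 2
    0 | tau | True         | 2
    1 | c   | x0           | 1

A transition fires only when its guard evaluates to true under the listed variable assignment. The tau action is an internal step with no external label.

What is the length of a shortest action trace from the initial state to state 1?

Answer: UNREACHABLE

Working:
Breadth-first toward 1:
  L0 = {0}
  L1 = {2}
  L2 = {4}
1 never appears.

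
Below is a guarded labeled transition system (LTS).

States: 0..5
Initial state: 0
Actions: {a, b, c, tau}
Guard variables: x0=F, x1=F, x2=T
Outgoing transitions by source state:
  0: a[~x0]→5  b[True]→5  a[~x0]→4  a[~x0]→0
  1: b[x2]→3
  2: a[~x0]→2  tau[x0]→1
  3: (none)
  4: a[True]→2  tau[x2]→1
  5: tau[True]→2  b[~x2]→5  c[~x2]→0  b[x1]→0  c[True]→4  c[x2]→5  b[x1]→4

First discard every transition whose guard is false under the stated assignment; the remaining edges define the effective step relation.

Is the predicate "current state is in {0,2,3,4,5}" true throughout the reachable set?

Answer: INVARIANT VIOLATED at state 1

Working:
Inv-set: {0,2,3,4,5}
Reachable = {0,1,2,3,4,5}
  0: safe
  1: ✗ unsafe
  2: safe
  3: safe
  4: safe
  5: safe
counterexample path to 1: a·tau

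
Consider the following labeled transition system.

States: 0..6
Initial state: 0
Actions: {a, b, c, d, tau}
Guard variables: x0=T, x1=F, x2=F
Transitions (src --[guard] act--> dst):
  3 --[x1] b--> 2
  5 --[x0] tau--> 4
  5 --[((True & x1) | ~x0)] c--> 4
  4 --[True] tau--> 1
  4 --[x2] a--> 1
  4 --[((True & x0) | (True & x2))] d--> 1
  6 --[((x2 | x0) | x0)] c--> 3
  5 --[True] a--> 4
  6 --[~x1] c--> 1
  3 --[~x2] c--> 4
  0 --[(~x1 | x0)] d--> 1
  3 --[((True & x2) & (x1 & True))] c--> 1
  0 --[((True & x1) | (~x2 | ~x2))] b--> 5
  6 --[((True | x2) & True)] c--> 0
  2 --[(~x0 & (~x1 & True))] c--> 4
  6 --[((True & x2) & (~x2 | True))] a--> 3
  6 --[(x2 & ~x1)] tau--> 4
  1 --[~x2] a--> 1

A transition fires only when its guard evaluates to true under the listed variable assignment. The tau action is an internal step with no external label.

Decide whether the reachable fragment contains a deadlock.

Reach set: {0,1,4,5}
  0: b→5  d→1  [2 out]
  1: a→1  [1 out]
  4: d→1  tau→1  [2 out]
  5: a→4  tau→4  [2 out]

Answer: DEADLOCK-FREE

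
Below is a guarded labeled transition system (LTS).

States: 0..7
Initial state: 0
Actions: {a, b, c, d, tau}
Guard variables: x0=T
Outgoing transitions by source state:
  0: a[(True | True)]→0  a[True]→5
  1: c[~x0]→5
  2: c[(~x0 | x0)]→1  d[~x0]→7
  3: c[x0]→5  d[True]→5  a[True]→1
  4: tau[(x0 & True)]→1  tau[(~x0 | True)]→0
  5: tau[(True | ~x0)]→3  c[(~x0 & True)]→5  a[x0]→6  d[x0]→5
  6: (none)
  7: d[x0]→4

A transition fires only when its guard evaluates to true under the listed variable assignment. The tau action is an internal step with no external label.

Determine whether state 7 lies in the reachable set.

Answer: UNREACHABLE

Trace:
Guard filter leaves 12 enabled edge(s).
Layer 0: {0}
Layer 1: {5}  total {0,5}
Layer 2: {3,6}  total {0,3,5,6}
Layer 3: {1}  total {0,1,3,5,6}
Reachable = {0,1,3,5,6}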